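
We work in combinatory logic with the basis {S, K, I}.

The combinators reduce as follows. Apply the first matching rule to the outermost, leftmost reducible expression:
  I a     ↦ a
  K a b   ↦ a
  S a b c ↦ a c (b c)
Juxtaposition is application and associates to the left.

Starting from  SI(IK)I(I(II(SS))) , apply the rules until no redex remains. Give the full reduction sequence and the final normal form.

  start: SI(IK)I(I(II(SS)))
  [1] II(IKI)(I(II(SS)))
  [2] I(IKI)(I(II(SS)))
  [3] IKI(I(II(SS)))
  [4] KI(I(II(SS)))
  [5] I

Answer: normal form = I  (in 5 steps)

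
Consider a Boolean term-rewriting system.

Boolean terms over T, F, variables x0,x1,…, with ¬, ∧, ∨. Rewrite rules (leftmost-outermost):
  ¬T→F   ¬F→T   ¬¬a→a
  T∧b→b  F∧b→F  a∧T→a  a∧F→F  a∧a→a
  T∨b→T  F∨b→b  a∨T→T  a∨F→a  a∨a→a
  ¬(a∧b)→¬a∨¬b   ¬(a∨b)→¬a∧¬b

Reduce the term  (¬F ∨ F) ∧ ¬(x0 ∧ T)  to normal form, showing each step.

Answer: normal form = ¬x0  (in 6 steps)

Working:
  start: (¬F ∨ F) ∧ ¬(x0 ∧ T)
  →1  ¬F ∧ ¬(x0 ∧ T)
  →2  T ∧ ¬(x0 ∧ T)
  →3  ¬(x0 ∧ T)
  →4  ¬x0 ∨ ¬T
  →5  ¬x0 ∨ F
  →6  ¬x0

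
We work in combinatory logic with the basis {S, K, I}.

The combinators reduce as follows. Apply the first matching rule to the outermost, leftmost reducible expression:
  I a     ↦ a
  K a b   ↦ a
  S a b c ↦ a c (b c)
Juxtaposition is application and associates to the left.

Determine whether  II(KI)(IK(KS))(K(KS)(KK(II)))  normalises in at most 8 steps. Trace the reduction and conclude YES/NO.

Answer: YES — reaches normal form KS in 5 ≤ 8 steps

Derivation:
  start: II(KI)(IK(KS))(K(KS)(KK(II)))
  [1] I(KI)(IK(KS))(K(KS)(KK(II)))
  [2] KI(IK(KS))(K(KS)(KK(II)))
  [3] I(K(KS)(KK(II)))
  [4] K(KS)(KK(II))
  [5] KS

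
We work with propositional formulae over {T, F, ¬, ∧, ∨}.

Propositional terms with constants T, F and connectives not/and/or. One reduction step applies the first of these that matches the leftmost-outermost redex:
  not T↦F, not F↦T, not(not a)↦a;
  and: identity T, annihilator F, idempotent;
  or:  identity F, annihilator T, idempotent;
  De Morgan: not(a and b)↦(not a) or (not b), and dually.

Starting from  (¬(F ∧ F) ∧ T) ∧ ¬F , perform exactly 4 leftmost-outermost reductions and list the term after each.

Answer: after 4 steps: ¬F

Working:
  start: (¬(F ∧ F) ∧ T) ∧ ¬F
  step 1: ¬(F ∧ F) ∧ ¬F
  step 2: (¬F ∨ ¬F) ∧ ¬F
  step 3: ¬F ∧ ¬F
  step 4: ¬F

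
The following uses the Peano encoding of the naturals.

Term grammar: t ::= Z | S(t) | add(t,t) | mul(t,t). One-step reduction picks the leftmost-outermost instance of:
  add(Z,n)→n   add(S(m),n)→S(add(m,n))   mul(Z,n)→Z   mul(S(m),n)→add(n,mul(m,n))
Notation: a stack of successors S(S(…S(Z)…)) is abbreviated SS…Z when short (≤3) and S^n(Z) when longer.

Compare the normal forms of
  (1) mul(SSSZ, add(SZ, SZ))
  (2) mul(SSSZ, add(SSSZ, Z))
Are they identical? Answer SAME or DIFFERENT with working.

Term A:
  start: mul(SSSZ, add(SZ, SZ))
  step 1: add(add(SZ, SZ), mul(SSZ, add(SZ, SZ)))
  step 2: add(S(add(Z, SZ)), mul(SSZ, add(SZ, SZ)))
  step 3: S(add(add(Z, SZ), mul(SSZ, add(SZ, SZ))))
  step 4: S(add(SZ, mul(SSZ, add(SZ, SZ))))
  step 5: S(S(add(Z, mul(SSZ, add(SZ, SZ)))))
  step 6: S(S(mul(SSZ, add(SZ, SZ))))
  step 7: S(S(add(add(SZ, SZ), mul(SZ, add(SZ, SZ)))))
  step 8: S(S(add(S(add(Z, SZ)), mul(SZ, add(SZ, SZ)))))
  step 9: S(S(S(add(add(Z, SZ), mul(SZ, add(SZ, SZ))))))
  step 10: S(S(S(add(SZ, mul(SZ, add(SZ, SZ))))))
  step 11: S(S(S(S(add(Z, mul(SZ, add(SZ, SZ)))))))
  step 12: S(S(S(S(mul(SZ, add(SZ, SZ))))))
  step 13: S(S(S(S(add(add(SZ, SZ), mul(Z, add(SZ, SZ)))))))
  step 14: S(S(S(S(add(S(add(Z, SZ)), mul(Z, add(SZ, SZ)))))))
  step 15: S(S(S(S(S(add(add(Z, SZ), mul(Z, add(SZ, SZ))))))))
  step 16: S(S(S(S(S(add(SZ, mul(Z, add(SZ, SZ))))))))
  step 17: S(S(S(S(S(S(add(Z, mul(Z, add(SZ, SZ)))))))))
  step 18: S(S(S(S(S(S(mul(Z, add(SZ, SZ))))))))
  step 19: S^6(Z)

Term B:
  start: mul(SSSZ, add(SSSZ, Z))
  step 1: add(add(SSSZ, Z), mul(SSZ, add(SSSZ, Z)))
  step 2: add(S(add(SSZ, Z)), mul(SSZ, add(SSSZ, Z)))
  step 3: S(add(add(SSZ, Z), mul(SSZ, add(SSSZ, Z))))
  step 4: S(add(S(add(SZ, Z)), mul(SSZ, add(SSSZ, Z))))
  step 5: S(S(add(add(SZ, Z), mul(SSZ, add(SSSZ, Z)))))
  step 6: S(S(add(S(add(Z, Z)), mul(SSZ, add(SSSZ, Z)))))
  step 7: S(S(S(add(add(Z, Z), mul(SSZ, add(SSSZ, Z))))))
  step 8: S(S(S(add(Z, mul(SSZ, add(SSSZ, Z))))))
  step 9: S(S(S(mul(SSZ, add(SSSZ, Z)))))
  step 10: S(S(S(add(add(SSSZ, Z), mul(SZ, add(SSSZ, Z))))))
  step 11: S(S(S(add(S(add(SSZ, Z)), mul(SZ, add(SSSZ, Z))))))
  step 12: S(S(S(S(add(add(SSZ, Z), mul(SZ, add(SSSZ, Z)))))))
  step 13: S(S(S(S(add(S(add(SZ, Z)), mul(SZ, add(SSSZ, Z)))))))
  step 14: S(S(S(S(S(add(add(SZ, Z), mul(SZ, add(SSSZ, Z))))))))
  step 15: S(S(S(S(S(add(S(add(Z, Z)), mul(SZ, add(SSSZ, Z))))))))
  step 16: S(S(S(S(S(S(add(add(Z, Z), mul(SZ, add(SSSZ, Z)))))))))
  step 17: S(S(S(S(S(S(add(Z, mul(SZ, add(SSSZ, Z)))))))))
  step 18: S(S(S(S(S(S(mul(SZ, add(SSSZ, Z))))))))
  step 19: S(S(S(S(S(S(add(add(SSSZ, Z), mul(Z, add(SSSZ, Z)))))))))
  step 20: S(S(S(S(S(S(add(S(add(SSZ, Z)), mul(Z, add(SSSZ, Z)))))))))
  step 21: S(S(S(S(S(S(S(add(add(SSZ, Z), mul(Z, add(SSSZ, Z))))))))))
  step 22: S(S(S(S(S(S(S(add(S(add(SZ, Z)), mul(Z, add(SSSZ, Z))))))))))
  step 23: S(S(S(S(S(S(S(S(add(add(SZ, Z), mul(Z, add(SSSZ, Z)))))))))))
  step 24: S(S(S(S(S(S(S(S(add(S(add(Z, Z)), mul(Z, add(SSSZ, Z)))))))))))
  step 25: S(S(S(S(S(S(S(S(S(add(add(Z, Z), mul(Z, add(SSSZ, Z))))))))))))
  step 26: S(S(S(S(S(S(S(S(S(add(Z, mul(Z, add(SSSZ, Z))))))))))))
  step 27: S(S(S(S(S(S(S(S(S(mul(Z, add(SSSZ, Z)))))))))))
  step 28: S^9(Z)

Answer: DIFFERENT — A ⇓ S^6(Z), B ⇓ S^9(Z)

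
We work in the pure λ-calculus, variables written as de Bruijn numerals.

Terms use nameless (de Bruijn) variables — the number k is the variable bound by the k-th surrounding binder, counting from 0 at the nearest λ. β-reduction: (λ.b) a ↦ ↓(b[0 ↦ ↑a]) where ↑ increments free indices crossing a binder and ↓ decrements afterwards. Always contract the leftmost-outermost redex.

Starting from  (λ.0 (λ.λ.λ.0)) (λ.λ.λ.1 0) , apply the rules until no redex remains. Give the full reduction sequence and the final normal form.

Answer: normal form = λ.λ.1 0  (in 2 steps)

Derivation:
  start: (λ.0 (λ.λ.λ.0)) (λ.λ.λ.1 0)
  step 1: (λ.λ.λ.1 0) (λ.λ.λ.0)
  step 2: λ.λ.1 0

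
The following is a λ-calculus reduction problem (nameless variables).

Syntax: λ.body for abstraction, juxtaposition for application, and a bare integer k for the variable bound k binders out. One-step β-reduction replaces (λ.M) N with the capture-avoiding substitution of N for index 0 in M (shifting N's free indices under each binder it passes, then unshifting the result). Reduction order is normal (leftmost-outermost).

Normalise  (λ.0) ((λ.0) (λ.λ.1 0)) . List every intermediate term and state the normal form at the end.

Answer: normal form = λ.λ.1 0  (in 2 steps)

Derivation:
  start: (λ.0) ((λ.0) (λ.λ.1 0))
  step 1: (λ.0) (λ.λ.1 0)
  step 2: λ.λ.1 0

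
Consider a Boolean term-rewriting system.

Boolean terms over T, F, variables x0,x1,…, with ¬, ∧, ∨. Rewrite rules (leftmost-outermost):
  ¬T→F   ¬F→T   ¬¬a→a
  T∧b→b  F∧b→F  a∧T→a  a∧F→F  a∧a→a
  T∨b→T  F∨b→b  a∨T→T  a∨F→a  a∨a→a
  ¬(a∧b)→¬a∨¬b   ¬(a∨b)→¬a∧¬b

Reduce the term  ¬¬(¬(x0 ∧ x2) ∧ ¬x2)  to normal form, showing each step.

  start: ¬¬(¬(x0 ∧ x2) ∧ ¬x2)
  →1  ¬(x0 ∧ x2) ∧ ¬x2
  →2  (¬x0 ∨ ¬x2) ∧ ¬x2

Answer: normal form = (¬x0 ∨ ¬x2) ∧ ¬x2  (in 2 steps)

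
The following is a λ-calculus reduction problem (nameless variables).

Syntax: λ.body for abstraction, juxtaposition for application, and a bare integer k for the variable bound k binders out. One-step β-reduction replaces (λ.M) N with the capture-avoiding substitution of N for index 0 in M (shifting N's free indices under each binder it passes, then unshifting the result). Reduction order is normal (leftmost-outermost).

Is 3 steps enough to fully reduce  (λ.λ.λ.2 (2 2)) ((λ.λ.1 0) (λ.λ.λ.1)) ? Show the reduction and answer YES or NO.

Answer: NO — after 3 steps the term is λ.λ.(λ.λ.λ.1) ((λ.λ.1 0) (λ.λ.λ.1) ((λ.λ.1 0) (λ.λ.λ.1))), not yet normal

Working:
  start: (λ.λ.λ.2 (2 2)) ((λ.λ.1 0) (λ.λ.λ.1))
  [1] λ.λ.(λ.λ.1 0) (λ.λ.λ.1) ((λ.λ.1 0) (λ.λ.λ.1) ((λ.λ.1 0) (λ.λ.λ.1)))
  [2] λ.λ.(λ.(λ.λ.λ.1) 0) ((λ.λ.1 0) (λ.λ.λ.1) ((λ.λ.1 0) (λ.λ.λ.1)))
  [3] λ.λ.(λ.λ.λ.1) ((λ.λ.1 0) (λ.λ.λ.1) ((λ.λ.1 0) (λ.λ.λ.1)))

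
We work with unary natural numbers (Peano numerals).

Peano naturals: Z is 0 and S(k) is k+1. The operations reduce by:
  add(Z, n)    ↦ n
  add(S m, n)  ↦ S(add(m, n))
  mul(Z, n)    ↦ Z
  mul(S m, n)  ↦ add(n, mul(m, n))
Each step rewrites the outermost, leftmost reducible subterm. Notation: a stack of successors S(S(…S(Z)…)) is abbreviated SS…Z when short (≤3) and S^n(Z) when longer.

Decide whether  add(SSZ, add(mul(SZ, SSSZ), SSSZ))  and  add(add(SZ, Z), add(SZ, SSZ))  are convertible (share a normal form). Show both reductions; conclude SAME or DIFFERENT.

Answer: DIFFERENT — A ⇓ S^8(Z), B ⇓ S^4(Z)

Derivation:
Term A:
  start: add(SSZ, add(mul(SZ, SSSZ), SSSZ))
  step 1: S(add(SZ, add(mul(SZ, SSSZ), SSSZ)))
  step 2: S(S(add(Z, add(mul(SZ, SSSZ), SSSZ))))
  step 3: S(S(add(mul(SZ, SSSZ), SSSZ)))
  step 4: S(S(add(add(SSSZ, mul(Z, SSSZ)), SSSZ)))
  step 5: S(S(add(S(add(SSZ, mul(Z, SSSZ))), SSSZ)))
  step 6: S(S(S(add(add(SSZ, mul(Z, SSSZ)), SSSZ))))
  step 7: S(S(S(add(S(add(SZ, mul(Z, SSSZ))), SSSZ))))
  step 8: S(S(S(S(add(add(SZ, mul(Z, SSSZ)), SSSZ)))))
  step 9: S(S(S(S(add(S(add(Z, mul(Z, SSSZ))), SSSZ)))))
  step 10: S(S(S(S(S(add(add(Z, mul(Z, SSSZ)), SSSZ))))))
  step 11: S(S(S(S(S(add(mul(Z, SSSZ), SSSZ))))))
  step 12: S(S(S(S(S(add(Z, SSSZ))))))
  step 13: S^8(Z)

Term B:
  start: add(add(SZ, Z), add(SZ, SSZ))
  step 1: add(S(add(Z, Z)), add(SZ, SSZ))
  step 2: S(add(add(Z, Z), add(SZ, SSZ)))
  step 3: S(add(Z, add(SZ, SSZ)))
  step 4: S(add(SZ, SSZ))
  step 5: S(S(add(Z, SSZ)))
  step 6: S^4(Z)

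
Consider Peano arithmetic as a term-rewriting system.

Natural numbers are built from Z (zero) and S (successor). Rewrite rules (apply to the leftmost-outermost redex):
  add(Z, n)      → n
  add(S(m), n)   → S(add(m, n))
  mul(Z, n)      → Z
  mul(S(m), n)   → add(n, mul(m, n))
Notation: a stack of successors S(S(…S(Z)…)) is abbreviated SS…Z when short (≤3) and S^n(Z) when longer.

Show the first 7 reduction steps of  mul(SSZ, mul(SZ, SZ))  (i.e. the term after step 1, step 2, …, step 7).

  start: mul(SSZ, mul(SZ, SZ))
  →1  add(mul(SZ, SZ), mul(SZ, mul(SZ, SZ)))
  →2  add(add(SZ, mul(Z, SZ)), mul(SZ, mul(SZ, SZ)))
  →3  add(S(add(Z, mul(Z, SZ))), mul(SZ, mul(SZ, SZ)))
  →4  S(add(add(Z, mul(Z, SZ)), mul(SZ, mul(SZ, SZ))))
  →5  S(add(mul(Z, SZ), mul(SZ, mul(SZ, SZ))))
  →6  S(add(Z, mul(SZ, mul(SZ, SZ))))
  →7  S(mul(SZ, mul(SZ, SZ)))

Answer: after 7 steps: S(mul(SZ, mul(SZ, SZ)))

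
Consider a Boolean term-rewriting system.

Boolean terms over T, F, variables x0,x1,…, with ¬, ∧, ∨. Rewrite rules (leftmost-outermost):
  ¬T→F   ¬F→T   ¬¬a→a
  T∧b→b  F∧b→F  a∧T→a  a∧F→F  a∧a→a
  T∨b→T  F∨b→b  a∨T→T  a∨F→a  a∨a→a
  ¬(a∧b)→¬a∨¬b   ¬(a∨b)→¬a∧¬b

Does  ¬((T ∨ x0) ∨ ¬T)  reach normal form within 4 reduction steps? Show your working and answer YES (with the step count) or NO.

  start: ¬((T ∨ x0) ∨ ¬T)
  →1  ¬(T ∨ x0) ∧ ¬¬T
  →2  (¬T ∧ ¬x0) ∧ ¬¬T
  →3  (F ∧ ¬x0) ∧ ¬¬T
  →4  F ∧ ¬¬T

Answer: NO — after 4 steps the term is F ∧ ¬¬T, not yet normal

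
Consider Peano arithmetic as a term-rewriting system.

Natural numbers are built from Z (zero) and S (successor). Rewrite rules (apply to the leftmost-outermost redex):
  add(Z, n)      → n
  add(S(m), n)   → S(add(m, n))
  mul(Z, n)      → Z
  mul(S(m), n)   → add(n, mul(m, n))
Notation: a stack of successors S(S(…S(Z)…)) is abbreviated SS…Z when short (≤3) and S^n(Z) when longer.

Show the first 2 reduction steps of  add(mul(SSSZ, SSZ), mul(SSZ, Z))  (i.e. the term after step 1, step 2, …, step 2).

Answer: after 2 steps: add(S(add(SZ, mul(SSZ, SSZ))), mul(SSZ, Z))

Derivation:
  start: add(mul(SSSZ, SSZ), mul(SSZ, Z))
  step 1: add(add(SSZ, mul(SSZ, SSZ)), mul(SSZ, Z))
  step 2: add(S(add(SZ, mul(SSZ, SSZ))), mul(SSZ, Z))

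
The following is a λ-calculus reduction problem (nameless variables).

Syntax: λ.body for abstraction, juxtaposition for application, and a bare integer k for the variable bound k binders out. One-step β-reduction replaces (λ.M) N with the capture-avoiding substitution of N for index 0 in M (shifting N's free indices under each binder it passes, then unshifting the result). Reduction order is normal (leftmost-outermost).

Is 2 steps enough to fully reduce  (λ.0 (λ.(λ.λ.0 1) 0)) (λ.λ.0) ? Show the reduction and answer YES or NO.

Answer: YES — reaches normal form λ.0 in 2 ≤ 2 steps

Working:
  start: (λ.0 (λ.(λ.λ.0 1) 0)) (λ.λ.0)
  [1] (λ.λ.0) (λ.(λ.λ.0 1) 0)
  [2] λ.0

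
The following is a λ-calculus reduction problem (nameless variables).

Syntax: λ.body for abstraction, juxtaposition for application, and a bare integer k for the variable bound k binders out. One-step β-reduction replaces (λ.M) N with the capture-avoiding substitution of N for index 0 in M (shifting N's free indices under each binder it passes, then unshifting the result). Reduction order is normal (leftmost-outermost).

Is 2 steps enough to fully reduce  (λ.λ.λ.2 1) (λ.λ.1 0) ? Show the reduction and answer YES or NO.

  start: (λ.λ.λ.2 1) (λ.λ.1 0)
  →1  λ.λ.(λ.λ.1 0) 1
  →2  λ.λ.λ.2 0

Answer: YES — reaches normal form λ.λ.λ.2 0 in 2 ≤ 2 steps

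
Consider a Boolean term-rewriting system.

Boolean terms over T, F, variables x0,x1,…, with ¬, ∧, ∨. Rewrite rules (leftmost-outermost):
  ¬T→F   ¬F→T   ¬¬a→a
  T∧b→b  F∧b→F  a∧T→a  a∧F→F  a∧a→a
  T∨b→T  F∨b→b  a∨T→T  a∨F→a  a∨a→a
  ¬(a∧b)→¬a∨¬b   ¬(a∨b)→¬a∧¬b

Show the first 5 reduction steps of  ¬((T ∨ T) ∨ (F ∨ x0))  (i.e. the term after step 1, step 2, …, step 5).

Answer: after 5 steps: F

Derivation:
  start: ¬((T ∨ T) ∨ (F ∨ x0))
  step 1: ¬(T ∨ T) ∧ ¬(F ∨ x0)
  step 2: (¬T ∧ ¬T) ∧ ¬(F ∨ x0)
  step 3: ¬T ∧ ¬(F ∨ x0)
  step 4: F ∧ ¬(F ∨ x0)
  step 5: F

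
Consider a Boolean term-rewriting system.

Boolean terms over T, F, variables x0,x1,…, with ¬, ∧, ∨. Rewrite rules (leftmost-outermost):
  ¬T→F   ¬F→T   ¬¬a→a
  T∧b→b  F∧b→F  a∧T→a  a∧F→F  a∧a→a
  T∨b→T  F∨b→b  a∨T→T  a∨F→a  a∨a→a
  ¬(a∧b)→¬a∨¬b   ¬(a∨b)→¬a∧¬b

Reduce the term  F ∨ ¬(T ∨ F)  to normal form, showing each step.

Answer: normal form = F  (in 4 steps)

Reduction:
  start: F ∨ ¬(T ∨ F)
  step 1: ¬(T ∨ F)
  step 2: ¬T ∧ ¬F
  step 3: F ∧ ¬F
  step 4: F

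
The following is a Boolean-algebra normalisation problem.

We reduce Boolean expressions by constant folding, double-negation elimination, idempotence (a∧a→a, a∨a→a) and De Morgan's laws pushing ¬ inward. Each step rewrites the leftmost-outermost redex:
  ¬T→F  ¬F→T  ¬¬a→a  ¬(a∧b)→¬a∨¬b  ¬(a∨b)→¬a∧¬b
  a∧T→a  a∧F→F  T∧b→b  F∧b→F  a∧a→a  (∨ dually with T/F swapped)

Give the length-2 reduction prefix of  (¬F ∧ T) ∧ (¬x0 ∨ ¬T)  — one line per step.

  start: (¬F ∧ T) ∧ (¬x0 ∨ ¬T)
  [1] ¬F ∧ (¬x0 ∨ ¬T)
  [2] T ∧ (¬x0 ∨ ¬T)

Answer: after 2 steps: T ∧ (¬x0 ∨ ¬T)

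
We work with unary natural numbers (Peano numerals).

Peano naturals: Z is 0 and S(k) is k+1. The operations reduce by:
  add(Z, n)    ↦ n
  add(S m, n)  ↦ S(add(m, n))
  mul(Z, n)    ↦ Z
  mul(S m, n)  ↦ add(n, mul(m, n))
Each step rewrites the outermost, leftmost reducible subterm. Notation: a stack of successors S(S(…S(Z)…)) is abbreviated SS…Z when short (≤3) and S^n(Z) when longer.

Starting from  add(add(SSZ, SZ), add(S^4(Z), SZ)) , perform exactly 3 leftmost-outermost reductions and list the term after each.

  start: add(add(SSZ, SZ), add(S^4(Z), SZ))
  →1  add(S(add(SZ, SZ)), add(S^4(Z), SZ))
  →2  S(add(add(SZ, SZ), add(S^4(Z), SZ)))
  →3  S(add(S(add(Z, SZ)), add(S^4(Z), SZ)))

Answer: after 3 steps: S(add(S(add(Z, SZ)), add(S^4(Z), SZ)))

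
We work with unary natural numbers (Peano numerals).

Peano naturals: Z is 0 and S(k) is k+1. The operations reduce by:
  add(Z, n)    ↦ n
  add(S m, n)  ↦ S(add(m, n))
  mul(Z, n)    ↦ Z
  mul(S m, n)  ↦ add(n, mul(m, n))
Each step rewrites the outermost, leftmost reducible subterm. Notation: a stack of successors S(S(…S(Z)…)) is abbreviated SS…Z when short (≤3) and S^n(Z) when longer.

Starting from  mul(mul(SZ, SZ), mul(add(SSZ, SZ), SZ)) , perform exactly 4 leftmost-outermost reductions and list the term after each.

  start: mul(mul(SZ, SZ), mul(add(SSZ, SZ), SZ))
  [1] mul(add(SZ, mul(Z, SZ)), mul(add(SSZ, SZ), SZ))
  [2] mul(S(add(Z, mul(Z, SZ))), mul(add(SSZ, SZ), SZ))
  [3] add(mul(add(SSZ, SZ), SZ), mul(add(Z, mul(Z, SZ)), mul(add(SSZ, SZ), SZ)))
  [4] add(mul(S(add(SZ, SZ)), SZ), mul(add(Z, mul(Z, SZ)), mul(add(SSZ, SZ), SZ)))

Answer: after 4 steps: add(mul(S(add(SZ, SZ)), SZ), mul(add(Z, mul(Z, SZ)), mul(add(SSZ, SZ), SZ)))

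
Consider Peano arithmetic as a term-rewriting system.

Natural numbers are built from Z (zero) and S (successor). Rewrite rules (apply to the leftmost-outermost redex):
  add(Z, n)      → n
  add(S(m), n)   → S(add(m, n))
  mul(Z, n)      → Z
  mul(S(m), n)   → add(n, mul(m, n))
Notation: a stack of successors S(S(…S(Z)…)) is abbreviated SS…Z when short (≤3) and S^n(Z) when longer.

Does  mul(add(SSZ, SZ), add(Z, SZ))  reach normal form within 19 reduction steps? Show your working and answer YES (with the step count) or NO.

Answer: YES — reaches normal form SSSZ in 16 ≤ 19 steps

Working:
  start: mul(add(SSZ, SZ), add(Z, SZ))
  step 1: mul(S(add(SZ, SZ)), add(Z, SZ))
  step 2: add(add(Z, SZ), mul(add(SZ, SZ), add(Z, SZ)))
  step 3: add(SZ, mul(add(SZ, SZ), add(Z, SZ)))
  step 4: S(add(Z, mul(add(SZ, SZ), add(Z, SZ))))
  step 5: S(mul(add(SZ, SZ), add(Z, SZ)))
  step 6: S(mul(S(add(Z, SZ)), add(Z, SZ)))
  step 7: S(add(add(Z, SZ), mul(add(Z, SZ), add(Z, SZ))))
  step 8: S(add(SZ, mul(add(Z, SZ), add(Z, SZ))))
  step 9: S(S(add(Z, mul(add(Z, SZ), add(Z, SZ)))))
  step 10: S(S(mul(add(Z, SZ), add(Z, SZ))))
  step 11: S(S(mul(SZ, add(Z, SZ))))
  step 12: S(S(add(add(Z, SZ), mul(Z, add(Z, SZ)))))
  step 13: S(S(add(SZ, mul(Z, add(Z, SZ)))))
  step 14: S(S(S(add(Z, mul(Z, add(Z, SZ))))))
  step 15: S(S(S(mul(Z, add(Z, SZ)))))
  step 16: SSSZ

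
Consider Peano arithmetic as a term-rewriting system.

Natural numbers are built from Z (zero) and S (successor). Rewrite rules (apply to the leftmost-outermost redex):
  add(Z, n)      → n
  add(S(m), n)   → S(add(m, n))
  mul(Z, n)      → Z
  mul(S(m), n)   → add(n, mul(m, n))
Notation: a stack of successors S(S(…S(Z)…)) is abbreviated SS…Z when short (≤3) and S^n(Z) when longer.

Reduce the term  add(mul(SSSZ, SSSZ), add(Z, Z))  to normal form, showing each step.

Answer: normal form = S^9(Z)  (in 27 steps)

Working:
  start: add(mul(SSSZ, SSSZ), add(Z, Z))
  →1  add(add(SSSZ, mul(SSZ, SSSZ)), add(Z, Z))
  →2  add(S(add(SSZ, mul(SSZ, SSSZ))), add(Z, Z))
  →3  S(add(add(SSZ, mul(SSZ, SSSZ)), add(Z, Z)))
  →4  S(add(S(add(SZ, mul(SSZ, SSSZ))), add(Z, Z)))
  →5  S(S(add(add(SZ, mul(SSZ, SSSZ)), add(Z, Z))))
  →6  S(S(add(S(add(Z, mul(SSZ, SSSZ))), add(Z, Z))))
  →7  S(S(S(add(add(Z, mul(SSZ, SSSZ)), add(Z, Z)))))
  →8  S(S(S(add(mul(SSZ, SSSZ), add(Z, Z)))))
  →9  S(S(S(add(add(SSSZ, mul(SZ, SSSZ)), add(Z, Z)))))
  →10  S(S(S(add(S(add(SSZ, mul(SZ, SSSZ))), add(Z, Z)))))
  →11  S(S(S(S(add(add(SSZ, mul(SZ, SSSZ)), add(Z, Z))))))
  →12  S(S(S(S(add(S(add(SZ, mul(SZ, SSSZ))), add(Z, Z))))))
  →13  S(S(S(S(S(add(add(SZ, mul(SZ, SSSZ)), add(Z, Z)))))))
  →14  S(S(S(S(S(add(S(add(Z, mul(SZ, SSSZ))), add(Z, Z)))))))
  →15  S(S(S(S(S(S(add(add(Z, mul(SZ, SSSZ)), add(Z, Z))))))))
  →16  S(S(S(S(S(S(add(mul(SZ, SSSZ), add(Z, Z))))))))
  →17  S(S(S(S(S(S(add(add(SSSZ, mul(Z, SSSZ)), add(Z, Z))))))))
  →18  S(S(S(S(S(S(add(S(add(SSZ, mul(Z, SSSZ))), add(Z, Z))))))))
  →19  S(S(S(S(S(S(S(add(add(SSZ, mul(Z, SSSZ)), add(Z, Z)))))))))
  →20  S(S(S(S(S(S(S(add(S(add(SZ, mul(Z, SSSZ))), add(Z, Z)))))))))
  →21  S(S(S(S(S(S(S(S(add(add(SZ, mul(Z, SSSZ)), add(Z, Z))))))))))
  →22  S(S(S(S(S(S(S(S(add(S(add(Z, mul(Z, SSSZ))), add(Z, Z))))))))))
  →23  S(S(S(S(S(S(S(S(S(add(add(Z, mul(Z, SSSZ)), add(Z, Z)))))))))))
  →24  S(S(S(S(S(S(S(S(S(add(mul(Z, SSSZ), add(Z, Z)))))))))))
  →25  S(S(S(S(S(S(S(S(S(add(Z, add(Z, Z)))))))))))
  →26  S(S(S(S(S(S(S(S(S(add(Z, Z))))))))))
  →27  S^9(Z)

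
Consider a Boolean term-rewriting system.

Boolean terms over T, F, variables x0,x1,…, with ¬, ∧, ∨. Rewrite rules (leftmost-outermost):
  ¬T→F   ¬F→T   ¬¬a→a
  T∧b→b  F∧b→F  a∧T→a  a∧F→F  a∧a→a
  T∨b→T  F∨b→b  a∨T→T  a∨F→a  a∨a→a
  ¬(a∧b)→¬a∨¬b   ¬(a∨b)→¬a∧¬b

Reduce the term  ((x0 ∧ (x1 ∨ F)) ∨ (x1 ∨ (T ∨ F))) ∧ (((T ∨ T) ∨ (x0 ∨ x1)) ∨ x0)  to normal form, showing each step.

Answer: normal form = T  (in 8 steps)

Derivation:
  start: ((x0 ∧ (x1 ∨ F)) ∨ (x1 ∨ (T ∨ F))) ∧ (((T ∨ T) ∨ (x0 ∨ x1)) ∨ x0)
  step 1: ((x0 ∧ x1) ∨ (x1 ∨ (T ∨ F))) ∧ (((T ∨ T) ∨ (x0 ∨ x1)) ∨ x0)
  step 2: ((x0 ∧ x1) ∨ (x1 ∨ T)) ∧ (((T ∨ T) ∨ (x0 ∨ x1)) ∨ x0)
  step 3: ((x0 ∧ x1) ∨ T) ∧ (((T ∨ T) ∨ (x0 ∨ x1)) ∨ x0)
  step 4: T ∧ (((T ∨ T) ∨ (x0 ∨ x1)) ∨ x0)
  step 5: ((T ∨ T) ∨ (x0 ∨ x1)) ∨ x0
  step 6: (T ∨ (x0 ∨ x1)) ∨ x0
  step 7: T ∨ x0
  step 8: T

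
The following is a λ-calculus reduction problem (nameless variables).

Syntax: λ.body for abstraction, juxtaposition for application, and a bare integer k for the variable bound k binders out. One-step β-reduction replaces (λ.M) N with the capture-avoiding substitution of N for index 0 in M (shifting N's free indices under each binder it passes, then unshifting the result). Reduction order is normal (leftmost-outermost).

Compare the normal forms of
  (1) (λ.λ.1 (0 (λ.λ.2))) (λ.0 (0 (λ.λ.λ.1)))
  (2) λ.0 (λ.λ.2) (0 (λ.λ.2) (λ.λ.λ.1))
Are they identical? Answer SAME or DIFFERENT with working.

Term A:
  start: (λ.λ.1 (0 (λ.λ.2))) (λ.0 (0 (λ.λ.λ.1)))
  →1  λ.(λ.0 (0 (λ.λ.λ.1))) (0 (λ.λ.2))
  →2  λ.0 (λ.λ.2) (0 (λ.λ.2) (λ.λ.λ.1))

Term B:
  start: λ.0 (λ.λ.2) (0 (λ.λ.2) (λ.λ.λ.1))

Answer: SAME — A ⇓ λ.0 (λ.λ.2) (0 (λ.λ.2) (λ.λ.λ.1)), B ⇓ λ.0 (λ.λ.2) (0 (λ.λ.2) (λ.λ.λ.1))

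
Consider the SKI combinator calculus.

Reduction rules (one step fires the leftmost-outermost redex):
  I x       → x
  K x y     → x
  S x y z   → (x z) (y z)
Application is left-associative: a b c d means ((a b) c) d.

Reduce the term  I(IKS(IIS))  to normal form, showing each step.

Answer: normal form = S  (in 3 steps)

Working:
  start: I(IKS(IIS))
  →1  IKS(IIS)
  →2  KS(IIS)
  →3  S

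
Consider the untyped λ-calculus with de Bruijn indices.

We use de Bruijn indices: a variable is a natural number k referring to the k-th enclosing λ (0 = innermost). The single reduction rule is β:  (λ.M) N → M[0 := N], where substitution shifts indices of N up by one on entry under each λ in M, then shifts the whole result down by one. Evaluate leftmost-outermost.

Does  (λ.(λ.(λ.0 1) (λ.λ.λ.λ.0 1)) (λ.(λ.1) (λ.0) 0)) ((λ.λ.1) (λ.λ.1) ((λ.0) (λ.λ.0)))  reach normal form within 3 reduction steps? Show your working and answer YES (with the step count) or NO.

  start: (λ.(λ.(λ.0 1) (λ.λ.λ.λ.0 1)) (λ.(λ.1) (λ.0) 0)) ((λ.λ.1) (λ.λ.1) ((λ.0) (λ.λ.0)))
  →1  (λ.(λ.0 1) (λ.λ.λ.λ.0 1)) (λ.(λ.1) (λ.0) 0)
  →2  (λ.0 (λ.(λ.1) (λ.0) 0)) (λ.λ.λ.λ.0 1)
  →3  (λ.λ.λ.λ.0 1) (λ.(λ.1) (λ.0) 0)

Answer: NO — after 3 steps the term is (λ.λ.λ.λ.0 1) (λ.(λ.1) (λ.0) 0), not yet normal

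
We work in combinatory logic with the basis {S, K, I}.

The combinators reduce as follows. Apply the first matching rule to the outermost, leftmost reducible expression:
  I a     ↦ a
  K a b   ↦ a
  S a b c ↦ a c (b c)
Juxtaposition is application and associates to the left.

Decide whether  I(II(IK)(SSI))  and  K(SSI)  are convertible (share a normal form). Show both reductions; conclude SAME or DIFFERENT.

Term A:
  start: I(II(IK)(SSI))
  step 1: II(IK)(SSI)
  step 2: I(IK)(SSI)
  step 3: IK(SSI)
  step 4: K(SSI)

Term B:
  start: K(SSI)

Answer: SAME — A ⇓ K(SSI), B ⇓ K(SSI)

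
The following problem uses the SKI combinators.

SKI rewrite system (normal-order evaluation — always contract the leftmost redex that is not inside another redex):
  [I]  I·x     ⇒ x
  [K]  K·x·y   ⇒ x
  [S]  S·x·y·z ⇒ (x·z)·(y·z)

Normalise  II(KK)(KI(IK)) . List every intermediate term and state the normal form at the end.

  start: II(KK)(KI(IK))
  →1  I(KK)(KI(IK))
  →2  KK(KI(IK))
  →3  K

Answer: normal form = K  (in 3 steps)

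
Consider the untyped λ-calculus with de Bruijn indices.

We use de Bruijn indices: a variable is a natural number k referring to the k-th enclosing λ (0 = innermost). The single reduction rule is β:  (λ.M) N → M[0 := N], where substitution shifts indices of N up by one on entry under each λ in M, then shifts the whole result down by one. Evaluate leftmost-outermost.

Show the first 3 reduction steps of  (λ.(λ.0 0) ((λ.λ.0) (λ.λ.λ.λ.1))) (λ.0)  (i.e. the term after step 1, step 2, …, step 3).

  start: (λ.(λ.0 0) ((λ.λ.0) (λ.λ.λ.λ.1))) (λ.0)
  step 1: (λ.0 0) ((λ.λ.0) (λ.λ.λ.λ.1))
  step 2: (λ.λ.0) (λ.λ.λ.λ.1) ((λ.λ.0) (λ.λ.λ.λ.1))
  step 3: (λ.0) ((λ.λ.0) (λ.λ.λ.λ.1))

Answer: after 3 steps: (λ.0) ((λ.λ.0) (λ.λ.λ.λ.1))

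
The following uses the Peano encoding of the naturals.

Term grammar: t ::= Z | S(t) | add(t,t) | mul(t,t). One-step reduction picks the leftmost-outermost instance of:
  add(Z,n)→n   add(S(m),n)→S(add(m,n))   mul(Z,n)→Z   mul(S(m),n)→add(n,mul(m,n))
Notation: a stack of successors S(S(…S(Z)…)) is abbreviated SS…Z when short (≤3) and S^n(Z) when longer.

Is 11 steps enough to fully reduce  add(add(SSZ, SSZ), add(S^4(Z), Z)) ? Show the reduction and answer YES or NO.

  start: add(add(SSZ, SSZ), add(S^4(Z), Z))
  [1] add(S(add(SZ, SSZ)), add(S^4(Z), Z))
  [2] S(add(add(SZ, SSZ), add(S^4(Z), Z)))
  [3] S(add(S(add(Z, SSZ)), add(S^4(Z), Z)))
  [4] S(S(add(add(Z, SSZ), add(S^4(Z), Z))))
  [5] S(S(add(SSZ, add(S^4(Z), Z))))
  [6] S(S(S(add(SZ, add(S^4(Z), Z)))))
  [7] S(S(S(S(add(Z, add(S^4(Z), Z))))))
  [8] S(S(S(S(add(S^4(Z), Z)))))
  [9] S(S(S(S(S(add(SSSZ, Z))))))
  [10] S(S(S(S(S(S(add(SSZ, Z)))))))
  [11] S(S(S(S(S(S(S(add(SZ, Z))))))))

Answer: NO — after 11 steps the term is S(S(S(S(S(S(S(add(SZ, Z)))))))), not yet normal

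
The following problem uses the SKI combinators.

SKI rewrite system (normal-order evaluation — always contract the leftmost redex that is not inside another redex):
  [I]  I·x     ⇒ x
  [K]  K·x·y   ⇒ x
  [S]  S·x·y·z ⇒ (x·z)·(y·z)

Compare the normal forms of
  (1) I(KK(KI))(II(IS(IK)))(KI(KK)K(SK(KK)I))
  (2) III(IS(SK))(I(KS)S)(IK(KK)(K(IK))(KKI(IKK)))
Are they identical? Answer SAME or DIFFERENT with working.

Answer: SAME — A ⇓ SK, B ⇓ SK

Reduction:
Term A:
  start: I(KK(KI))(II(IS(IK)))(KI(KK)K(SK(KK)I))
  →1  KK(KI)(II(IS(IK)))(KI(KK)K(SK(KK)I))
  →2  K(II(IS(IK)))(KI(KK)K(SK(KK)I))
  →3  II(IS(IK))
  →4  I(IS(IK))
  →5  IS(IK)
  →6  S(IK)
  →7  SK

Term B:
  start: III(IS(SK))(I(KS)S)(IK(KK)(K(IK))(KKI(IKK)))
  →1  II(IS(SK))(I(KS)S)(IK(KK)(K(IK))(KKI(IKK)))
  →2  I(IS(SK))(I(KS)S)(IK(KK)(K(IK))(KKI(IKK)))
  →3  IS(SK)(I(KS)S)(IK(KK)(K(IK))(KKI(IKK)))
  →4  S(SK)(I(KS)S)(IK(KK)(K(IK))(KKI(IKK)))
  →5  SK(IK(KK)(K(IK))(KKI(IKK)))(I(KS)S(IK(KK)(K(IK))(KKI(IKK))))
  →6  K(I(KS)S(IK(KK)(K(IK))(KKI(IKK))))(IK(KK)(K(IK))(KKI(IKK))(I(KS)S(IK(KK)(K(IK))(KKI(IKK)))))
  →7  I(KS)S(IK(KK)(K(IK))(KKI(IKK)))
  →8  KSS(IK(KK)(K(IK))(KKI(IKK)))
  →9  S(IK(KK)(K(IK))(KKI(IKK)))
  →10  S(K(KK)(K(IK))(KKI(IKK)))
  →11  S(KK(KKI(IKK)))
  →12  SK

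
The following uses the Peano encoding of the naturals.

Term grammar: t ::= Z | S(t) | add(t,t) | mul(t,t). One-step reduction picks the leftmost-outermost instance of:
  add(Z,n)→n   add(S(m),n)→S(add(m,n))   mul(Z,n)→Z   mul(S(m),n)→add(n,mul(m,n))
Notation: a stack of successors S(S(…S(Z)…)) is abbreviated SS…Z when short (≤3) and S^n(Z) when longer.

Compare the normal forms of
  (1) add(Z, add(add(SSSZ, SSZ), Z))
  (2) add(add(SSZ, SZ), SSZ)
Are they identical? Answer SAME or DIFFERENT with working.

Answer: SAME — A ⇓ S^5(Z), B ⇓ S^5(Z)

Reduction:
Term A:
  start: add(Z, add(add(SSSZ, SSZ), Z))
  step 1: add(add(SSSZ, SSZ), Z)
  step 2: add(S(add(SSZ, SSZ)), Z)
  step 3: S(add(add(SSZ, SSZ), Z))
  step 4: S(add(S(add(SZ, SSZ)), Z))
  step 5: S(S(add(add(SZ, SSZ), Z)))
  step 6: S(S(add(S(add(Z, SSZ)), Z)))
  step 7: S(S(S(add(add(Z, SSZ), Z))))
  step 8: S(S(S(add(SSZ, Z))))
  step 9: S(S(S(S(add(SZ, Z)))))
  step 10: S(S(S(S(S(add(Z, Z))))))
  step 11: S^5(Z)

Term B:
  start: add(add(SSZ, SZ), SSZ)
  step 1: add(S(add(SZ, SZ)), SSZ)
  step 2: S(add(add(SZ, SZ), SSZ))
  step 3: S(add(S(add(Z, SZ)), SSZ))
  step 4: S(S(add(add(Z, SZ), SSZ)))
  step 5: S(S(add(SZ, SSZ)))
  step 6: S(S(S(add(Z, SSZ))))
  step 7: S^5(Z)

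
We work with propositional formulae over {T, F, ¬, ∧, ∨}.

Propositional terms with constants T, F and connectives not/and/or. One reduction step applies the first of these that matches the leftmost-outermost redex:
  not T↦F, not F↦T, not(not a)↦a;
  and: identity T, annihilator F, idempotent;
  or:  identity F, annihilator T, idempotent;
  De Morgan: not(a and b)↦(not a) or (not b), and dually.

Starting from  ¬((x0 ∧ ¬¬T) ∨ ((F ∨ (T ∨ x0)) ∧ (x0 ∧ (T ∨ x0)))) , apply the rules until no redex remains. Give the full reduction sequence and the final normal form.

Answer: normal form = ¬x0  (in 19 steps)

Derivation:
  start: ¬((x0 ∧ ¬¬T) ∨ ((F ∨ (T ∨ x0)) ∧ (x0 ∧ (T ∨ x0))))
  [1] ¬(x0 ∧ ¬¬T) ∧ ¬((F ∨ (T ∨ x0)) ∧ (x0 ∧ (T ∨ x0)))
  [2] (¬x0 ∨ ¬¬¬T) ∧ ¬((F ∨ (T ∨ x0)) ∧ (x0 ∧ (T ∨ x0)))
  [3] (¬x0 ∨ ¬T) ∧ ¬((F ∨ (T ∨ x0)) ∧ (x0 ∧ (T ∨ x0)))
  [4] (¬x0 ∨ F) ∧ ¬((F ∨ (T ∨ x0)) ∧ (x0 ∧ (T ∨ x0)))
  [5] ¬x0 ∧ ¬((F ∨ (T ∨ x0)) ∧ (x0 ∧ (T ∨ x0)))
  [6] ¬x0 ∧ (¬(F ∨ (T ∨ x0)) ∨ ¬(x0 ∧ (T ∨ x0)))
  [7] ¬x0 ∧ ((¬F ∧ ¬(T ∨ x0)) ∨ ¬(x0 ∧ (T ∨ x0)))
  [8] ¬x0 ∧ ((T ∧ ¬(T ∨ x0)) ∨ ¬(x0 ∧ (T ∨ x0)))
  [9] ¬x0 ∧ (¬(T ∨ x0) ∨ ¬(x0 ∧ (T ∨ x0)))
  [10] ¬x0 ∧ ((¬T ∧ ¬x0) ∨ ¬(x0 ∧ (T ∨ x0)))
  [11] ¬x0 ∧ ((F ∧ ¬x0) ∨ ¬(x0 ∧ (T ∨ x0)))
  [12] ¬x0 ∧ (F ∨ ¬(x0 ∧ (T ∨ x0)))
  [13] ¬x0 ∧ ¬(x0 ∧ (T ∨ x0))
  [14] ¬x0 ∧ (¬x0 ∨ ¬(T ∨ x0))
  [15] ¬x0 ∧ (¬x0 ∨ (¬T ∧ ¬x0))
  [16] ¬x0 ∧ (¬x0 ∨ (F ∧ ¬x0))
  [17] ¬x0 ∧ (¬x0 ∨ F)
  [18] ¬x0 ∧ ¬x0
  [19] ¬x0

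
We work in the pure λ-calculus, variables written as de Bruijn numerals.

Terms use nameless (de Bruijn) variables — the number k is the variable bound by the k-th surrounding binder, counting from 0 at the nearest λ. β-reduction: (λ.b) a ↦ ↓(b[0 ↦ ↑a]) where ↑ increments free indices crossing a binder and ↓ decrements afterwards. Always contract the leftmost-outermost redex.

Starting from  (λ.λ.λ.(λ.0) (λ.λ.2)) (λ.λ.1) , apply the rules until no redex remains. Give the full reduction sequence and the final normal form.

  start: (λ.λ.λ.(λ.0) (λ.λ.2)) (λ.λ.1)
  [1] λ.λ.(λ.0) (λ.λ.2)
  [2] λ.λ.λ.λ.2

Answer: normal form = λ.λ.λ.λ.2  (in 2 steps)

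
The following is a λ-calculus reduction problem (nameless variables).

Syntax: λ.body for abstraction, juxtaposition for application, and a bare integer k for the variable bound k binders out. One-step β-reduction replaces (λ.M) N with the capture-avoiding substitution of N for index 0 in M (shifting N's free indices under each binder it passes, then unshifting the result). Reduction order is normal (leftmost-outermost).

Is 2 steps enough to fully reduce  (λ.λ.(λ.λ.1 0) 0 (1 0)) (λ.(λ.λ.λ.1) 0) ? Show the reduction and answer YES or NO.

Answer: NO — after 2 steps the term is λ.(λ.1 0) ((λ.(λ.λ.λ.1) 0) 0), not yet normal

Working:
  start: (λ.λ.(λ.λ.1 0) 0 (1 0)) (λ.(λ.λ.λ.1) 0)
  →1  λ.(λ.λ.1 0) 0 ((λ.(λ.λ.λ.1) 0) 0)
  →2  λ.(λ.1 0) ((λ.(λ.λ.λ.1) 0) 0)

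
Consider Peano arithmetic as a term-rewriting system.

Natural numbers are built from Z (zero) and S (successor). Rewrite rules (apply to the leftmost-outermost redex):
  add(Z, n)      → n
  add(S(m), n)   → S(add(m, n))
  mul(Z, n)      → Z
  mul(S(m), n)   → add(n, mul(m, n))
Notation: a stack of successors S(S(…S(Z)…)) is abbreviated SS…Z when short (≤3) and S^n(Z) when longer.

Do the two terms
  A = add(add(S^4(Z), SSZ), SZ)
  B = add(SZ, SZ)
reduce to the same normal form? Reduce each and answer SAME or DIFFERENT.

Term A:
  start: add(add(S^4(Z), SSZ), SZ)
  [1] add(S(add(SSSZ, SSZ)), SZ)
  [2] S(add(add(SSSZ, SSZ), SZ))
  [3] S(add(S(add(SSZ, SSZ)), SZ))
  [4] S(S(add(add(SSZ, SSZ), SZ)))
  [5] S(S(add(S(add(SZ, SSZ)), SZ)))
  [6] S(S(S(add(add(SZ, SSZ), SZ))))
  [7] S(S(S(add(S(add(Z, SSZ)), SZ))))
  [8] S(S(S(S(add(add(Z, SSZ), SZ)))))
  [9] S(S(S(S(add(SSZ, SZ)))))
  [10] S(S(S(S(S(add(SZ, SZ))))))
  [11] S(S(S(S(S(S(add(Z, SZ)))))))
  [12] S^7(Z)

Term B:
  start: add(SZ, SZ)
  [1] S(add(Z, SZ))
  [2] SSZ

Answer: DIFFERENT — A ⇓ S^7(Z), B ⇓ SSZ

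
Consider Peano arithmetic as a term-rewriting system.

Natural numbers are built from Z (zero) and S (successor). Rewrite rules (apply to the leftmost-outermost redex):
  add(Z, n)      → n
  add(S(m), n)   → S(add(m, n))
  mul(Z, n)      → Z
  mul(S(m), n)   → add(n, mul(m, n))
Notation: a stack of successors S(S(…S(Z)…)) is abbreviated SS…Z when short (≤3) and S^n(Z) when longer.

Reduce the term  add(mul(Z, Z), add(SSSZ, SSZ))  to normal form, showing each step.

Answer: normal form = S^5(Z)  (in 6 steps)

Reduction:
  start: add(mul(Z, Z), add(SSSZ, SSZ))
  →1  add(Z, add(SSSZ, SSZ))
  →2  add(SSSZ, SSZ)
  →3  S(add(SSZ, SSZ))
  →4  S(S(add(SZ, SSZ)))
  →5  S(S(S(add(Z, SSZ))))
  →6  S^5(Z)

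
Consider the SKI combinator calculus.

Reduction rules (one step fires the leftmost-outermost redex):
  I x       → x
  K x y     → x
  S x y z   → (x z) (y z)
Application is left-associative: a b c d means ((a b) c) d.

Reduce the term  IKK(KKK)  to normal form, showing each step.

  start: IKK(KKK)
  [1] KK(KKK)
  [2] K

Answer: normal form = K  (in 2 steps)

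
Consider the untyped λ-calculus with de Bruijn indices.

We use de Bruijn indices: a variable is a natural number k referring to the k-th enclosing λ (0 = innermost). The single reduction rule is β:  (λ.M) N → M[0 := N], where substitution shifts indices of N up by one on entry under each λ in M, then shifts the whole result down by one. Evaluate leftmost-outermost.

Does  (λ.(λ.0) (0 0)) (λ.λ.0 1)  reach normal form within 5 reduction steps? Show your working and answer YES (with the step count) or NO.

Answer: YES — reaches normal form λ.0 (λ.λ.0 1) in 3 ≤ 5 steps

Reduction:
  start: (λ.(λ.0) (0 0)) (λ.λ.0 1)
  step 1: (λ.0) ((λ.λ.0 1) (λ.λ.0 1))
  step 2: (λ.λ.0 1) (λ.λ.0 1)
  step 3: λ.0 (λ.λ.0 1)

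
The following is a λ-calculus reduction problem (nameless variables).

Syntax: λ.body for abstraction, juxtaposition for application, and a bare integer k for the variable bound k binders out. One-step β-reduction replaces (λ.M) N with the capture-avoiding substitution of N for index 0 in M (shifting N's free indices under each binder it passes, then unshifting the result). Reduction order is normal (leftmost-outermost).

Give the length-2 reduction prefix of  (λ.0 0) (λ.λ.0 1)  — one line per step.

  start: (λ.0 0) (λ.λ.0 1)
  →1  (λ.λ.0 1) (λ.λ.0 1)
  →2  λ.0 (λ.λ.0 1)

Answer: after 2 steps: λ.0 (λ.λ.0 1)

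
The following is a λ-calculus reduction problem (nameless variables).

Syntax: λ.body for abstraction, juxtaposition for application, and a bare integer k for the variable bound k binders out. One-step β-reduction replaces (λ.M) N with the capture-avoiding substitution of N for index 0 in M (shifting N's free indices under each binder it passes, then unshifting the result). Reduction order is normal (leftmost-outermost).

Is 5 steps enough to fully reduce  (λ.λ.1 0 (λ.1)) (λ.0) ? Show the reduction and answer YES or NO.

Answer: YES — reaches normal form λ.0 (λ.1) in 2 ≤ 5 steps

Derivation:
  start: (λ.λ.1 0 (λ.1)) (λ.0)
  →1  λ.(λ.0) 0 (λ.1)
  →2  λ.0 (λ.1)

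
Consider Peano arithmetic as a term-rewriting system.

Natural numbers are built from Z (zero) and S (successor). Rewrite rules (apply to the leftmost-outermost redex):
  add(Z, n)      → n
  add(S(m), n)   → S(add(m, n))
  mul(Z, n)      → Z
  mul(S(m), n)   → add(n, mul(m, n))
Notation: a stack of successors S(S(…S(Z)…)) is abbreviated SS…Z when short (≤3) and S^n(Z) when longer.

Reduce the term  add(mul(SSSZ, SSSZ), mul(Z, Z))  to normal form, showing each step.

  start: add(mul(SSSZ, SSSZ), mul(Z, Z))
  →1  add(add(SSSZ, mul(SSZ, SSSZ)), mul(Z, Z))
  →2  add(S(add(SSZ, mul(SSZ, SSSZ))), mul(Z, Z))
  →3  S(add(add(SSZ, mul(SSZ, SSSZ)), mul(Z, Z)))
  →4  S(add(S(add(SZ, mul(SSZ, SSSZ))), mul(Z, Z)))
  →5  S(S(add(add(SZ, mul(SSZ, SSSZ)), mul(Z, Z))))
  →6  S(S(add(S(add(Z, mul(SSZ, SSSZ))), mul(Z, Z))))
  →7  S(S(S(add(add(Z, mul(SSZ, SSSZ)), mul(Z, Z)))))
  →8  S(S(S(add(mul(SSZ, SSSZ), mul(Z, Z)))))
  →9  S(S(S(add(add(SSSZ, mul(SZ, SSSZ)), mul(Z, Z)))))
  →10  S(S(S(add(S(add(SSZ, mul(SZ, SSSZ))), mul(Z, Z)))))
  →11  S(S(S(S(add(add(SSZ, mul(SZ, SSSZ)), mul(Z, Z))))))
  →12  S(S(S(S(add(S(add(SZ, mul(SZ, SSSZ))), mul(Z, Z))))))
  →13  S(S(S(S(S(add(add(SZ, mul(SZ, SSSZ)), mul(Z, Z)))))))
  →14  S(S(S(S(S(add(S(add(Z, mul(SZ, SSSZ))), mul(Z, Z)))))))
  →15  S(S(S(S(S(S(add(add(Z, mul(SZ, SSSZ)), mul(Z, Z))))))))
  →16  S(S(S(S(S(S(add(mul(SZ, SSSZ), mul(Z, Z))))))))
  →17  S(S(S(S(S(S(add(add(SSSZ, mul(Z, SSSZ)), mul(Z, Z))))))))
  →18  S(S(S(S(S(S(add(S(add(SSZ, mul(Z, SSSZ))), mul(Z, Z))))))))
  →19  S(S(S(S(S(S(S(add(add(SSZ, mul(Z, SSSZ)), mul(Z, Z)))))))))
  →20  S(S(S(S(S(S(S(add(S(add(SZ, mul(Z, SSSZ))), mul(Z, Z)))))))))
  →21  S(S(S(S(S(S(S(S(add(add(SZ, mul(Z, SSSZ)), mul(Z, Z))))))))))
  →22  S(S(S(S(S(S(S(S(add(S(add(Z, mul(Z, SSSZ))), mul(Z, Z))))))))))
  →23  S(S(S(S(S(S(S(S(S(add(add(Z, mul(Z, SSSZ)), mul(Z, Z)))))))))))
  →24  S(S(S(S(S(S(S(S(S(add(mul(Z, SSSZ), mul(Z, Z)))))))))))
  →25  S(S(S(S(S(S(S(S(S(add(Z, mul(Z, Z)))))))))))
  →26  S(S(S(S(S(S(S(S(S(mul(Z, Z))))))))))
  →27  S^9(Z)

Answer: normal form = S^9(Z)  (in 27 steps)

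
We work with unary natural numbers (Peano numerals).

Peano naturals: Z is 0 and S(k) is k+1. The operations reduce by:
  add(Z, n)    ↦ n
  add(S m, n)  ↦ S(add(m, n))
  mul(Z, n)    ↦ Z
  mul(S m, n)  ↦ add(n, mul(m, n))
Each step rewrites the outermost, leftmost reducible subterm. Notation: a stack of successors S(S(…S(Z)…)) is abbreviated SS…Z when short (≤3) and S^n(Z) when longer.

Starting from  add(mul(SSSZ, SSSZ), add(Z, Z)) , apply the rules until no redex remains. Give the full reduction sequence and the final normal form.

  start: add(mul(SSSZ, SSSZ), add(Z, Z))
  step 1: add(add(SSSZ, mul(SSZ, SSSZ)), add(Z, Z))
  step 2: add(S(add(SSZ, mul(SSZ, SSSZ))), add(Z, Z))
  step 3: S(add(add(SSZ, mul(SSZ, SSSZ)), add(Z, Z)))
  step 4: S(add(S(add(SZ, mul(SSZ, SSSZ))), add(Z, Z)))
  step 5: S(S(add(add(SZ, mul(SSZ, SSSZ)), add(Z, Z))))
  step 6: S(S(add(S(add(Z, mul(SSZ, SSSZ))), add(Z, Z))))
  step 7: S(S(S(add(add(Z, mul(SSZ, SSSZ)), add(Z, Z)))))
  step 8: S(S(S(add(mul(SSZ, SSSZ), add(Z, Z)))))
  step 9: S(S(S(add(add(SSSZ, mul(SZ, SSSZ)), add(Z, Z)))))
  step 10: S(S(S(add(S(add(SSZ, mul(SZ, SSSZ))), add(Z, Z)))))
  step 11: S(S(S(S(add(add(SSZ, mul(SZ, SSSZ)), add(Z, Z))))))
  step 12: S(S(S(S(add(S(add(SZ, mul(SZ, SSSZ))), add(Z, Z))))))
  step 13: S(S(S(S(S(add(add(SZ, mul(SZ, SSSZ)), add(Z, Z)))))))
  step 14: S(S(S(S(S(add(S(add(Z, mul(SZ, SSSZ))), add(Z, Z)))))))
  step 15: S(S(S(S(S(S(add(add(Z, mul(SZ, SSSZ)), add(Z, Z))))))))
  step 16: S(S(S(S(S(S(add(mul(SZ, SSSZ), add(Z, Z))))))))
  step 17: S(S(S(S(S(S(add(add(SSSZ, mul(Z, SSSZ)), add(Z, Z))))))))
  step 18: S(S(S(S(S(S(add(S(add(SSZ, mul(Z, SSSZ))), add(Z, Z))))))))
  step 19: S(S(S(S(S(S(S(add(add(SSZ, mul(Z, SSSZ)), add(Z, Z)))))))))
  step 20: S(S(S(S(S(S(S(add(S(add(SZ, mul(Z, SSSZ))), add(Z, Z)))))))))
  step 21: S(S(S(S(S(S(S(S(add(add(SZ, mul(Z, SSSZ)), add(Z, Z))))))))))
  step 22: S(S(S(S(S(S(S(S(add(S(add(Z, mul(Z, SSSZ))), add(Z, Z))))))))))
  step 23: S(S(S(S(S(S(S(S(S(add(add(Z, mul(Z, SSSZ)), add(Z, Z)))))))))))
  step 24: S(S(S(S(S(S(S(S(S(add(mul(Z, SSSZ), add(Z, Z)))))))))))
  step 25: S(S(S(S(S(S(S(S(S(add(Z, add(Z, Z)))))))))))
  step 26: S(S(S(S(S(S(S(S(S(add(Z, Z))))))))))
  step 27: S^9(Z)

Answer: normal form = S^9(Z)  (in 27 steps)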